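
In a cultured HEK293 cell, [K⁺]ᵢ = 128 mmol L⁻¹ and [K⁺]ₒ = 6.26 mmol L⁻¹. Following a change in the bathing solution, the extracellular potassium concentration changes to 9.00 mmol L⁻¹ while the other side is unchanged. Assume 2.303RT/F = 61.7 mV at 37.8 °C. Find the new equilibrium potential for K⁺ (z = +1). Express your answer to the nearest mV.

After the shift: [K⁺]_out = 9.00, [K⁺]_in = 128 mmol L⁻¹.
E_new = (61.7/1)·log₁₀(9.00/128) = 61.70 · (-1.1530) = -71.14 mV

-71 mV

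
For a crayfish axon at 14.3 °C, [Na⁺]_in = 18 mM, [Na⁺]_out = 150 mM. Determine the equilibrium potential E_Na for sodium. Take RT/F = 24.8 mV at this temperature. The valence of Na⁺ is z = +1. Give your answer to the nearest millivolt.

53 mV

E = (24.8/z) · ln([Na⁺]_out/[Na⁺]_in) with z = +1.
= (24.8/1) · ln(150/18) = 24.80 · ln(8.333)
= 24.80 · (2.1203) = 52.58 mV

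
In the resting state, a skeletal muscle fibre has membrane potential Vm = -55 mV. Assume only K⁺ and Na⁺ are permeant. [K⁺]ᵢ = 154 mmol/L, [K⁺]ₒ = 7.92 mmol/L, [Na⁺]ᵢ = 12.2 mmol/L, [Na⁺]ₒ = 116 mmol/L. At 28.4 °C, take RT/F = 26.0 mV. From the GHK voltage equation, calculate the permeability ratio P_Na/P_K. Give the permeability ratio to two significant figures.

0.093

Let α = P_Na/P_K. GHK: Vm = 26.0·ln[(Kₒ + α·Naₒ)/(Kᵢ + α·Naᵢ)].
e^(Vm/26.0) = e^(-55.0/26.0) = 0.12059
So 0.12059·(Kᵢ + α·Naᵢ) = Kₒ + α·Naₒ → α = (0.12059·154.0 − 7.92) / (116.0 − 0.12059·12.2)
α = (18.57 − 7.92) / (116.0 − 1.471) = 10.65/114.5 = 0.09299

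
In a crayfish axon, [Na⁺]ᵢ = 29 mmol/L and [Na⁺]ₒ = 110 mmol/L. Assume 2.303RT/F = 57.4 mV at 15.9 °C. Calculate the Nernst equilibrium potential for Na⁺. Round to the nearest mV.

E = (57.4/z) · log₁₀([Na⁺]_out/[Na⁺]_in) with z = +1.
= (57.4/1) · log₁₀(110/29) = 57.40 · log₁₀(3.793)
= 57.40 · (0.5790) = 33.23 mV

33 mV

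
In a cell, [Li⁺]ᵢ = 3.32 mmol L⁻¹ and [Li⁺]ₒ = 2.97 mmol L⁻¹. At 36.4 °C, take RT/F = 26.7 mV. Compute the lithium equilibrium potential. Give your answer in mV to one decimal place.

E = (26.7/z) · ln([Li⁺]_out/[Li⁺]_in) with z = +1.
= (26.7/1) · ln(2.97/3.32) = 26.70 · ln(0.8946)
= 26.70 · (-0.1114) = -2.97 mV

-3.0 mV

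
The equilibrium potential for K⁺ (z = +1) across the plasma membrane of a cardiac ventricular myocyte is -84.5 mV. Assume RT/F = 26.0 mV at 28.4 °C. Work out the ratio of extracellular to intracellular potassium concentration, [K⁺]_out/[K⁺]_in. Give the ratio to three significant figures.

0.0388

ln([out]/[in]) = E·z/(26.0) = -84.5 × 1 / 26.0 = -3.2500
[out]/[in] = e^(-3.2500) = 0.03877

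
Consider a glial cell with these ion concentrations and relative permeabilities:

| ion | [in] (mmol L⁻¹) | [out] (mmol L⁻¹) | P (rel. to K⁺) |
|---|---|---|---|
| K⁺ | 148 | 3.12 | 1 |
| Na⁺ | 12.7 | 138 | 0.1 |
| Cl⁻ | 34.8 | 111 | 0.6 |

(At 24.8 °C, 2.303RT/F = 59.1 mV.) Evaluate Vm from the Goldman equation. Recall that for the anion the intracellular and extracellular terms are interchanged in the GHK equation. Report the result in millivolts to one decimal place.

Vm = 59.1 · log₁₀[(Σ P·[cation]ₒ + Σ P·[anion]ᵢ) / (Σ P·[cation]ᵢ + Σ P·[anion]ₒ)]
Numerator = 1×3.12 + 0.1×138 + 0.6×34.8 = 37.8
Denominator = 1×148 + 0.1×12.7 + 0.6×111 = 215.9
Vm = 59.1 · log₁₀(0.17511) = 59.1 × (-0.7567) = -44.72 mV

-44.7 mV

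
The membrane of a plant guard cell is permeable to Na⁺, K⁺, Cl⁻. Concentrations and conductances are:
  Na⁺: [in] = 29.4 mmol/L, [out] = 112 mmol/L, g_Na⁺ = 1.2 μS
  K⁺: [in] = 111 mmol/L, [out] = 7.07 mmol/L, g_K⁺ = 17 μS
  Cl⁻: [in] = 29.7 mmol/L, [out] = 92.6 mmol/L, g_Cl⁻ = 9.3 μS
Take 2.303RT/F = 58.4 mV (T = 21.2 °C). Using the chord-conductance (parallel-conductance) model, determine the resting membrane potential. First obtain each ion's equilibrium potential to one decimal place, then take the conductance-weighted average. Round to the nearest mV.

-51 mV

E_Na⁺ = (58.4/1)·log₁₀(112/29.4) = 33.9 mV
E_K⁺ = (58.4/1)·log₁₀(7.07/111) = -69.8 mV
E_Cl⁻ = (58.4/-1)·log₁₀(92.6/29.7) = -28.8 mV
Vm = (Σ gᵢEᵢ)/(Σ gᵢ) = (1.2·33.9 + 17·-69.8 + 9.3·-28.8) / (1.2 + 17 + 9.3)
= -1413.76 / 27.5 = -51.41 mV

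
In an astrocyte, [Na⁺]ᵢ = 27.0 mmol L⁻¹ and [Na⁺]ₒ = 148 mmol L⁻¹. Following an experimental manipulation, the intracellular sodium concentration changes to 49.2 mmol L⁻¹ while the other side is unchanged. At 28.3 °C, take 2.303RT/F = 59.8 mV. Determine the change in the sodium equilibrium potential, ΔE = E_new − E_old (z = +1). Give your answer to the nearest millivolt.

-16 mV

E_old = (59.8/1)·log₁₀(148/27.0) = 44.19 mV
E_new = (59.8/1)·log₁₀(148/49.2) = 28.60 mV
ΔE = 28.60 − (44.19) = -15.58 mV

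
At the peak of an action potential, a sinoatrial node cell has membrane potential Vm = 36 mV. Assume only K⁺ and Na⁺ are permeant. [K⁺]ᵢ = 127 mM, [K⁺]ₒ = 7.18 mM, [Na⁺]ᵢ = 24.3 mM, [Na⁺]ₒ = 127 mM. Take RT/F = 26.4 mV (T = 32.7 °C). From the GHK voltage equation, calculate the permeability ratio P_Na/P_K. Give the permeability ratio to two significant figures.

Let α = P_Na/P_K. GHK: Vm = 26.4·ln[(Kₒ + α·Naₒ)/(Kᵢ + α·Naᵢ)].
e^(Vm/26.4) = e^(36.0/26.4) = 3.9104
So 3.9104·(Kᵢ + α·Naᵢ) = Kₒ + α·Naₒ → α = (3.9104·127.0 − 7.18) / (127.0 − 3.9104·24.3)
α = (496.6 − 7.18) / (127.0 − 95.02) = 489.4/31.98 = 15.31

15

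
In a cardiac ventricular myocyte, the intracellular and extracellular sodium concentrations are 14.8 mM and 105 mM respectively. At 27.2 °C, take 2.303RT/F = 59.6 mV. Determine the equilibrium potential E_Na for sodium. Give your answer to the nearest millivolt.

E = (59.6/z) · log₁₀([Na⁺]_out/[Na⁺]_in) with z = +1.
= (59.6/1) · log₁₀(105/14.8) = 59.60 · log₁₀(7.095)
= 59.60 · (0.8509) = 50.72 mV

51 mV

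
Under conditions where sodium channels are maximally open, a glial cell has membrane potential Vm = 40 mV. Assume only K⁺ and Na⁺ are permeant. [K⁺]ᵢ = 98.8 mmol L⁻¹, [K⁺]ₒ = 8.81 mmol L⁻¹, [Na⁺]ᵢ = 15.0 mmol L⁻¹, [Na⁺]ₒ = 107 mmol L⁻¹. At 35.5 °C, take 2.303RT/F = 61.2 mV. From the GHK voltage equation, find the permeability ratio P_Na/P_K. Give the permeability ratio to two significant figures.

Let α = P_Na/P_K. GHK: Vm = 61.2·log₁₀[(Kₒ + α·Naₒ)/(Kᵢ + α·Naᵢ)].
10^(Vm/61.2) = 10^(40.0/61.2) = 4.504
So 4.504·(Kᵢ + α·Naᵢ) = Kₒ + α·Naₒ → α = (4.504·98.8 − 8.81) / (107.0 − 4.504·15.0)
α = (445 − 8.81) / (107.0 − 67.56) = 436.2/39.44 = 11.06

11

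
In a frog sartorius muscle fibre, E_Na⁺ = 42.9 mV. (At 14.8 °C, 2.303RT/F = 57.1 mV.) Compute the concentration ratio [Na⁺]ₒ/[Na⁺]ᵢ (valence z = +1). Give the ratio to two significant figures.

5.6

log₁₀([out]/[in]) = E·z/(57.1) = 42.9 × 1 / 57.1 = 0.7513
[out]/[in] = 10^(0.7513) = 5.64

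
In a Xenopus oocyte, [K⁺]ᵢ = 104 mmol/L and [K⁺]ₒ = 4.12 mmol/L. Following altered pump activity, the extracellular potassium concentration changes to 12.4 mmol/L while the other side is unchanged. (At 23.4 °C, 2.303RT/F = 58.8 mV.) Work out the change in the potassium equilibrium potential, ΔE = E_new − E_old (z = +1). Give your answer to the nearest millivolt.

E_old = (58.8/1)·log₁₀(4.12/104) = -82.45 mV
E_new = (58.8/1)·log₁₀(12.4/104) = -54.31 mV
ΔE = -54.31 − (-82.45) = 28.14 mV

28 mV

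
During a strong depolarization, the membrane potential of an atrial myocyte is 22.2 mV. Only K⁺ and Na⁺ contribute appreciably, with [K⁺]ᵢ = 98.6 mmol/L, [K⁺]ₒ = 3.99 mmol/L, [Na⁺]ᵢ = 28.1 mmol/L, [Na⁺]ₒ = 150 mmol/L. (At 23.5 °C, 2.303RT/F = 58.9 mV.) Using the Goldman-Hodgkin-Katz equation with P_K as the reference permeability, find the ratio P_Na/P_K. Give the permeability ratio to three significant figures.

Let α = P_Na/P_K. GHK: Vm = 58.9·log₁₀[(Kₒ + α·Naₒ)/(Kᵢ + α·Naᵢ)].
10^(Vm/58.9) = 10^(22.2/58.9) = 2.3818
So 2.3818·(Kᵢ + α·Naᵢ) = Kₒ + α·Naₒ → α = (2.3818·98.6 − 3.99) / (150.0 − 2.3818·28.1)
α = (234.8 − 3.99) / (150.0 − 66.93) = 230.9/83.07 = 2.779

2.78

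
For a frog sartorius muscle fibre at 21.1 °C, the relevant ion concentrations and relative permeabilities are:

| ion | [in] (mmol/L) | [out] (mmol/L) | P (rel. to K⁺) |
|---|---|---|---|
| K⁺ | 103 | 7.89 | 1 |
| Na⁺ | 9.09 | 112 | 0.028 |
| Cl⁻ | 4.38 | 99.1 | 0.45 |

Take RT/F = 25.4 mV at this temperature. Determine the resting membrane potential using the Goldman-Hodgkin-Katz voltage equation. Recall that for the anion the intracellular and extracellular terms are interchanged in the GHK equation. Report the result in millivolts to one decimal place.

Vm = 25.4 · ln[(Σ P·[cation]ₒ + Σ P·[anion]ᵢ) / (Σ P·[cation]ᵢ + Σ P·[anion]ₒ)]
Numerator = 1×7.89 + 0.028×112 + 0.45×4.38 = 13
Denominator = 1×103 + 0.028×9.09 + 0.45×99.1 = 147.8
Vm = 25.4 · ln(0.087907) = 25.4 × (-2.4315) = -61.76 mV

-61.8 mV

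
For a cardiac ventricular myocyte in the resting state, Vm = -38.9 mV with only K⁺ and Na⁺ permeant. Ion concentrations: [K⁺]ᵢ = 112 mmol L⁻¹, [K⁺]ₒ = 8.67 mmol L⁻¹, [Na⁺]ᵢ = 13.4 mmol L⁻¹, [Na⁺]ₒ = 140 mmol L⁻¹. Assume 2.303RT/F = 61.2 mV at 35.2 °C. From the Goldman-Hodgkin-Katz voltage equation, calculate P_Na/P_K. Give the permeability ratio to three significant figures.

Let α = P_Na/P_K. GHK: Vm = 61.2·log₁₀[(Kₒ + α·Naₒ)/(Kᵢ + α·Naᵢ)].
10^(Vm/61.2) = 10^(-38.9/61.2) = 0.23141
So 0.23141·(Kᵢ + α·Naᵢ) = Kₒ + α·Naₒ → α = (0.23141·112.0 − 8.67) / (140.0 − 0.23141·13.4)
α = (25.92 − 8.67) / (140.0 − 3.101) = 17.25/136.9 = 0.126

0.126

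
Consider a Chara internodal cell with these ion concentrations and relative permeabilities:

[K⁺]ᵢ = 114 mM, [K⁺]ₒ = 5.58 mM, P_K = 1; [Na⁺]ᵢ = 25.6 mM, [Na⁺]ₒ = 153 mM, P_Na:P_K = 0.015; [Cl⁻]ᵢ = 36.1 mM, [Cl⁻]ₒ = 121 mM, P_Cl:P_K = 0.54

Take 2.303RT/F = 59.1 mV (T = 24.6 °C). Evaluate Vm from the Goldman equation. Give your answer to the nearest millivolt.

Vm = 59.1 · log₁₀[(Σ P·[cation]ₒ + Σ P·[anion]ᵢ) / (Σ P·[cation]ᵢ + Σ P·[anion]ₒ)]
Numerator = 1×5.58 + 0.015×153 + 0.54×36.1 = 27.37
Denominator = 1×114 + 0.015×25.6 + 0.54×121 = 179.7
Vm = 59.1 · log₁₀(0.15228) = 59.1 × (-0.8173) = -48.31 mV

-48 mV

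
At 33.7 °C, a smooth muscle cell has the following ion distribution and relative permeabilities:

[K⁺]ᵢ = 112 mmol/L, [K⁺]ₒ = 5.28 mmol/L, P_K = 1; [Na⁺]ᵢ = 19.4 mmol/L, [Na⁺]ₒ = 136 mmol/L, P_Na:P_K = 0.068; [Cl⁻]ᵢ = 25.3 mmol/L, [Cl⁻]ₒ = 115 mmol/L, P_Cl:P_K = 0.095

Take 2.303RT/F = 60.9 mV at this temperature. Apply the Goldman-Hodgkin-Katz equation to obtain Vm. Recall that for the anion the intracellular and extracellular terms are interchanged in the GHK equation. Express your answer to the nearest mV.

-53 mV

Vm = 60.9 · log₁₀[(Σ P·[cation]ₒ + Σ P·[anion]ᵢ) / (Σ P·[cation]ᵢ + Σ P·[anion]ₒ)]
Numerator = 1×5.28 + 0.068×136 + 0.095×25.3 = 16.93
Denominator = 1×112 + 0.068×19.4 + 0.095×115 = 124.2
Vm = 60.9 · log₁₀(0.13628) = 60.9 × (-0.8656) = -52.71 mV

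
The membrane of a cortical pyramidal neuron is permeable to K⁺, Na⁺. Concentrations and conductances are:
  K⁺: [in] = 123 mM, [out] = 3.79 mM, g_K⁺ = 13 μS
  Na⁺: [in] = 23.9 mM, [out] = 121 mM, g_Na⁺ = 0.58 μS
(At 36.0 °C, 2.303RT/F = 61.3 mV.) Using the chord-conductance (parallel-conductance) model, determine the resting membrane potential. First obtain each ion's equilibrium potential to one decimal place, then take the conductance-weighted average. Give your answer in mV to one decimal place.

E_K⁺ = (61.3/1)·log₁₀(3.79/123) = -92.6 mV
E_Na⁺ = (61.3/1)·log₁₀(121/23.9) = 43.2 mV
Vm = (Σ gᵢEᵢ)/(Σ gᵢ) = (13·-92.6 + 0.58·43.2) / (13 + 0.58)
= -1178.74 / 13.58 = -86.80 mV

-86.8 mV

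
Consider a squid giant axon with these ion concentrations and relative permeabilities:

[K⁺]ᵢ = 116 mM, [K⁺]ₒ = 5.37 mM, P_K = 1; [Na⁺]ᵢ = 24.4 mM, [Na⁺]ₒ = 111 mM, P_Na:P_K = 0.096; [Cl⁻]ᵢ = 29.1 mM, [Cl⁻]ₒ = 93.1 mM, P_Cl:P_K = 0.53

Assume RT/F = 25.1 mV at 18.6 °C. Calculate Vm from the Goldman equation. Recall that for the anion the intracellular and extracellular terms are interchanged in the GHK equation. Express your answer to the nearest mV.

Vm = 25.1 · ln[(Σ P·[cation]ₒ + Σ P·[anion]ᵢ) / (Σ P·[cation]ᵢ + Σ P·[anion]ₒ)]
Numerator = 1×5.37 + 0.096×111 + 0.53×29.1 = 31.45
Denominator = 1×116 + 0.096×24.4 + 0.53×93.1 = 167.7
Vm = 25.1 · ln(0.18755) = 25.1 × (-1.6737) = -42.01 mV

-42 mV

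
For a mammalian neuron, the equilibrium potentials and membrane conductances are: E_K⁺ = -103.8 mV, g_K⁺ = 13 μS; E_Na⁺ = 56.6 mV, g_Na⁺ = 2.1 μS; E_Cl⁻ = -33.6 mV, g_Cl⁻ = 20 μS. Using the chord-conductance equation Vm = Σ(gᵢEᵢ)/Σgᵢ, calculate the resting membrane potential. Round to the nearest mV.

Σ gᵢEᵢ = 13·(-103.8) + 2.1·(56.6) + 20·(-33.6) = -1902.54
Σ gᵢ = 13 + 2.1 + 20 = 35.1
Vm = -1902.54 / 35.1 = -54.20 mV

-54 mV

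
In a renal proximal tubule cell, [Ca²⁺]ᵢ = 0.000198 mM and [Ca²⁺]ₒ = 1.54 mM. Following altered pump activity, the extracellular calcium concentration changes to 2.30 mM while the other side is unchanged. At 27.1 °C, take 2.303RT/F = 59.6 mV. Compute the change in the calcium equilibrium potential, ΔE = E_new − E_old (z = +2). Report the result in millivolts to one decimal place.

E_old = (59.6/2)·log₁₀(1.54/0.000198) = 115.95 mV
E_new = (59.6/2)·log₁₀(2.30/0.000198) = 121.14 mV
ΔE = 121.14 − (115.95) = 5.19 mV

5.2 mV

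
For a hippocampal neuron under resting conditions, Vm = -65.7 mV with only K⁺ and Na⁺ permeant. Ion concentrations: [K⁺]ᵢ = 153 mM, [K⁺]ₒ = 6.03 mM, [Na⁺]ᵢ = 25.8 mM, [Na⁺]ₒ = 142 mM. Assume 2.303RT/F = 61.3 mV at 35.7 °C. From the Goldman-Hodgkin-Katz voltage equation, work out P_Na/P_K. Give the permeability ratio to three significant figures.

Let α = P_Na/P_K. GHK: Vm = 61.3·log₁₀[(Kₒ + α·Naₒ)/(Kᵢ + α·Naᵢ)].
10^(Vm/61.3) = 10^(-65.7/61.3) = 0.084766
So 0.084766·(Kᵢ + α·Naᵢ) = Kₒ + α·Naₒ → α = (0.084766·153.0 − 6.03) / (142.0 − 0.084766·25.8)
α = (12.97 − 6.03) / (142.0 − 2.187) = 6.939/139.8 = 0.04963

0.0496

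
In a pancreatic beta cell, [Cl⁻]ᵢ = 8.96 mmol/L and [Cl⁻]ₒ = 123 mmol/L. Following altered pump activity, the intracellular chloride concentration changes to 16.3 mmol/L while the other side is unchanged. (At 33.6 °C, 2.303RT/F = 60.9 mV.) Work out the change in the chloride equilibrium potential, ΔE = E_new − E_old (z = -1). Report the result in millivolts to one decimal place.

15.8 mV

E_old = (60.9/-1)·log₁₀(123/8.96) = -69.28 mV
E_new = (60.9/-1)·log₁₀(123/16.3) = -53.45 mV
ΔE = -53.45 − (-69.28) = 15.83 mV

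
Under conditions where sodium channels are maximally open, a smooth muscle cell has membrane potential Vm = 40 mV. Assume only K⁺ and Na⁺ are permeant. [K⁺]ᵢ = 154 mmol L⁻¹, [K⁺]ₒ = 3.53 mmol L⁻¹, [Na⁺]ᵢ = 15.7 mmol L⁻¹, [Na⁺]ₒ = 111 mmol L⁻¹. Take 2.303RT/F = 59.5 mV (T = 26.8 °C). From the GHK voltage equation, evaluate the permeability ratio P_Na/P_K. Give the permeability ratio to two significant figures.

Let α = P_Na/P_K. GHK: Vm = 59.5·log₁₀[(Kₒ + α·Naₒ)/(Kᵢ + α·Naᵢ)].
10^(Vm/59.5) = 10^(40.0/59.5) = 4.7019
So 4.7019·(Kᵢ + α·Naᵢ) = Kₒ + α·Naₒ → α = (4.7019·154.0 − 3.53) / (111.0 − 4.7019·15.7)
α = (724.1 − 3.53) / (111.0 − 73.82) = 720.6/37.18 = 19.38

19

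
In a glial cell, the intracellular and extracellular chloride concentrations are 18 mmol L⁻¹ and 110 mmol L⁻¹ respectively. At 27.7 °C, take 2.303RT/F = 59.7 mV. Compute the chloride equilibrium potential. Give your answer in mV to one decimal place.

E = (59.7/z) · log₁₀([Cl⁻]_out/[Cl⁻]_in) with z = -1.
For an anion, dividing by z = -1 reverses the sign.
= (59.7/-1) · log₁₀(110/18) = -59.70 · log₁₀(6.111)
= -59.70 · (0.7861) = -46.93 mV

-46.9 mV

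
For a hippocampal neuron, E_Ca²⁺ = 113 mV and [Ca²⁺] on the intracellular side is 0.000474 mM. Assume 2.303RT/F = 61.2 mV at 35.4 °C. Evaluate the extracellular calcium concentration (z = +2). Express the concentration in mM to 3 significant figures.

Nernst: E = (61.2/2) · log₁₀([out]/[in]), so log₁₀([out]/[in]) = 113.0 × 2 / 61.2 = 3.6928.
[out]/[in] = 10^(3.6928) = 4930.
[out] = 4930 × 0.000474 = 2.337 mM.

2.34 mM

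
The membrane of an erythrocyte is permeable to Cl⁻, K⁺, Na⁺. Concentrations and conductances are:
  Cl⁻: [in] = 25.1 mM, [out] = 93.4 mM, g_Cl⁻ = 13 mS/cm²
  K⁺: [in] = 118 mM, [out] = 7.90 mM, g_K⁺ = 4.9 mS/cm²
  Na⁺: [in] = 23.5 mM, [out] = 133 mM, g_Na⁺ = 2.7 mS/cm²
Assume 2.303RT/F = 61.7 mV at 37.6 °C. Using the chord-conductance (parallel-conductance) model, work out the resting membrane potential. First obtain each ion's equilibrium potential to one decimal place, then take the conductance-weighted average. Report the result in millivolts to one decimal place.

-33.4 mV

E_Cl⁻ = (61.7/-1)·log₁₀(93.4/25.1) = -35.2 mV
E_K⁺ = (61.7/1)·log₁₀(7.90/118) = -72.5 mV
E_Na⁺ = (61.7/1)·log₁₀(133/23.5) = 46.4 mV
Vm = (Σ gᵢEᵢ)/(Σ gᵢ) = (13·-35.2 + 4.9·-72.5 + 2.7·46.4) / (13 + 4.9 + 2.7)
= -687.57 / 20.6 = -33.38 mV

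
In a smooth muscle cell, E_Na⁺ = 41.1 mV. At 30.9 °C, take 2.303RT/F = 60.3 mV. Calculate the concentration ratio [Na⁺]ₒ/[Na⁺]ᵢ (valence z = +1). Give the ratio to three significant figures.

log₁₀([out]/[in]) = E·z/(60.3) = 41.1 × 1 / 60.3 = 0.6816
[out]/[in] = 10^(0.6816) = 4.804

4.80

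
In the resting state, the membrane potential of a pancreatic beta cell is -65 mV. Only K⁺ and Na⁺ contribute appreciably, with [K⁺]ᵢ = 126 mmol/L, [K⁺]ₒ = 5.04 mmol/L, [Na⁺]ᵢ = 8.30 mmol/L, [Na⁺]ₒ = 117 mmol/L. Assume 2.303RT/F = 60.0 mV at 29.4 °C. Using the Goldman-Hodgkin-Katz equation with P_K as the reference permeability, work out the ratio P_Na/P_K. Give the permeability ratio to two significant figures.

Let α = P_Na/P_K. GHK: Vm = 60.0·log₁₀[(Kₒ + α·Naₒ)/(Kᵢ + α·Naᵢ)].
10^(Vm/60.0) = 10^(-65.0/60.0) = 0.08254
So 0.08254·(Kᵢ + α·Naᵢ) = Kₒ + α·Naₒ → α = (0.08254·126.0 − 5.04) / (117.0 − 0.08254·8.3)
α = (10.4 − 5.04) / (117.0 − 0.6851) = 5.36/116.3 = 0.04608

0.046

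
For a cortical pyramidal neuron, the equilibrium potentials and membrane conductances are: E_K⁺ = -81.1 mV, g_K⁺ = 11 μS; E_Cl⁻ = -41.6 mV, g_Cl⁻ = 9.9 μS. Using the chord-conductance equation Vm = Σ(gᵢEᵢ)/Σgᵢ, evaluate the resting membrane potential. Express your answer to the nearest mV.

Σ gᵢEᵢ = 11·(-81.1) + 9.9·(-41.6) = -1303.94
Σ gᵢ = 11 + 9.9 = 20.9
Vm = -1303.94 / 20.9 = -62.39 mV

-62 mV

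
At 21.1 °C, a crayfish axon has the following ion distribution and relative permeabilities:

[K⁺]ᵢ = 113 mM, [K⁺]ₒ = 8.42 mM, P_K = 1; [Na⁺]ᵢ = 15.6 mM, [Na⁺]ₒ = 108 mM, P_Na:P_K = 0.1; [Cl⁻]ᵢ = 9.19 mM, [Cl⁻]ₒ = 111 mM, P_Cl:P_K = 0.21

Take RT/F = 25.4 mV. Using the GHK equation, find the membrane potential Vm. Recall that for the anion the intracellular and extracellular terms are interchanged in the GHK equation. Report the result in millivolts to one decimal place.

Vm = 25.4 · ln[(Σ P·[cation]ₒ + Σ P·[anion]ᵢ) / (Σ P·[cation]ᵢ + Σ P·[anion]ₒ)]
Numerator = 1×8.42 + 0.1×108 + 0.21×9.19 = 21.15
Denominator = 1×113 + 0.1×15.6 + 0.21×111 = 137.9
Vm = 25.4 · ln(0.1534) = 25.4 × (-1.8747) = -47.62 mV

-47.6 mV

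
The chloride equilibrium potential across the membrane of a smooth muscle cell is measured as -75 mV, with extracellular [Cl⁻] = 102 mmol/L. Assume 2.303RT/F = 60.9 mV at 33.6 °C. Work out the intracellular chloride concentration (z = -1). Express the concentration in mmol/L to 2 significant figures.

6.0 mmol/L

Nernst: E = (60.9/-1) · log₁₀([out]/[in]), so log₁₀([out]/[in]) = -75.0 × -1 / 60.9 = 1.2315.
[out]/[in] = 10^(1.2315) = 17.04.
[in] = 102 / 17.04 = 5.985 mmol/L.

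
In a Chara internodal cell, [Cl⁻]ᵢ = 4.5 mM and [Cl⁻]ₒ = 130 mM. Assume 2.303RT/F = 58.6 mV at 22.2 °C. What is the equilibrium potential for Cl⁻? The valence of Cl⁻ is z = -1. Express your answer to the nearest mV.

E = (58.6/z) · log₁₀([Cl⁻]_out/[Cl⁻]_in) with z = -1.
For an anion, dividing by z = -1 reverses the sign.
= (58.6/-1) · log₁₀(130/4.5) = -58.60 · log₁₀(28.89)
= -58.60 · (1.4607) = -85.60 mV

-86 mV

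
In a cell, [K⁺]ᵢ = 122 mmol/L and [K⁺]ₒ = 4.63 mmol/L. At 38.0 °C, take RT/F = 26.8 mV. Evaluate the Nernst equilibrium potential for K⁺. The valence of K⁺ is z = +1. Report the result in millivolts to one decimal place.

-87.7 mV

E = (26.8/z) · ln([K⁺]_out/[K⁺]_in) with z = +1.
= (26.8/1) · ln(4.63/122) = 26.80 · ln(0.03795)
= 26.80 · (-3.2715) = -87.68 mV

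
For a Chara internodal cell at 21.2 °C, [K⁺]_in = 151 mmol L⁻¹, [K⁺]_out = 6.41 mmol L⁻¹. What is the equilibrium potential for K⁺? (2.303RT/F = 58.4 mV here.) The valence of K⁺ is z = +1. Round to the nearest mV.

E = (58.4/z) · log₁₀([K⁺]_out/[K⁺]_in) with z = +1.
= (58.4/1) · log₁₀(6.41/151) = 58.40 · log₁₀(0.04245)
= 58.40 · (-1.3721) = -80.13 mV

-80 mV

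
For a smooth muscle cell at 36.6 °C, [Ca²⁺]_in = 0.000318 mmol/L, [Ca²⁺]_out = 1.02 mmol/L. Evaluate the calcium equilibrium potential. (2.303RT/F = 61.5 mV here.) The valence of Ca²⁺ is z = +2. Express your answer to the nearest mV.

108 mV

E = (61.5/z) · log₁₀([Ca²⁺]_out/[Ca²⁺]_in) with z = +2.
= (61.5/2) · log₁₀(1.02/0.000318) = 30.75 · log₁₀(3208)
= 30.75 · (3.5062) = 107.81 mV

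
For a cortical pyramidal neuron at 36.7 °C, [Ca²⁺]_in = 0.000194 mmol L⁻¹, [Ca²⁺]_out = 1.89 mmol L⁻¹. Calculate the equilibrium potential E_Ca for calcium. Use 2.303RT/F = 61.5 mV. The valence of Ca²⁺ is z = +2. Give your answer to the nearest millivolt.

123 mV

E = (61.5/z) · log₁₀([Ca²⁺]_out/[Ca²⁺]_in) with z = +2.
= (61.5/2) · log₁₀(1.89/0.000194) = 30.75 · log₁₀(9742)
= 30.75 · (3.9887) = 122.65 mV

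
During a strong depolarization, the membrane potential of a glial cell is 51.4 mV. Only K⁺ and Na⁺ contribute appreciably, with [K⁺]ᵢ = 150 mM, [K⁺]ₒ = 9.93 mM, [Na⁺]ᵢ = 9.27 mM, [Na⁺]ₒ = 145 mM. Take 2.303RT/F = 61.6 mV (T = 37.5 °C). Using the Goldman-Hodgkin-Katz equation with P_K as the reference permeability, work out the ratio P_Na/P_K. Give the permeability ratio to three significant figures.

Let α = P_Na/P_K. GHK: Vm = 61.6·log₁₀[(Kₒ + α·Naₒ)/(Kᵢ + α·Naᵢ)].
10^(Vm/61.6) = 10^(51.4/61.6) = 6.8299
So 6.8299·(Kᵢ + α·Naᵢ) = Kₒ + α·Naₒ → α = (6.8299·150.0 − 9.93) / (145.0 − 6.8299·9.27)
α = (1024 − 9.93) / (145.0 − 63.31) = 1015/81.69 = 12.42

12.4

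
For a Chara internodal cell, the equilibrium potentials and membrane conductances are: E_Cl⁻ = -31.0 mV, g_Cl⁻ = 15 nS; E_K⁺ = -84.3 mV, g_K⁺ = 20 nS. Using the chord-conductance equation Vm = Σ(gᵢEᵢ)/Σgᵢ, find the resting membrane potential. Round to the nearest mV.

-61 mV

Σ gᵢEᵢ = 15·(-31.0) + 20·(-84.3) = -2151.00
Σ gᵢ = 15 + 20 = 35
Vm = -2151.00 / 35 = -61.46 mV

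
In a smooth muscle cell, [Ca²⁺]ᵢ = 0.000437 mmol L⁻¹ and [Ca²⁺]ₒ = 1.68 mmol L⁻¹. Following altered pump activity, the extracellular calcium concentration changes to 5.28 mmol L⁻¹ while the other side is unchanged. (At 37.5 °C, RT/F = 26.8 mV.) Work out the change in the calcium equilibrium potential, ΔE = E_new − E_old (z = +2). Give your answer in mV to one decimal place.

E_old = (26.8/2)·ln(1.68/0.000437) = 110.61 mV
E_new = (26.8/2)·ln(5.28/0.000437) = 125.95 mV
ΔE = 125.95 − (110.61) = 15.34 mV

15.3 mV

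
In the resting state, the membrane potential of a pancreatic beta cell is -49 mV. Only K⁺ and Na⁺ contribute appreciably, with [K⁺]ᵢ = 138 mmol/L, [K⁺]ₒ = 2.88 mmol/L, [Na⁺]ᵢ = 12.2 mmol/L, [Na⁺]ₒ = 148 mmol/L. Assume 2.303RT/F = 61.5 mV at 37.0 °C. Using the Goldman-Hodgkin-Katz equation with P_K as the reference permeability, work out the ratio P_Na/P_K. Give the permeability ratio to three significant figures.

0.131

Let α = P_Na/P_K. GHK: Vm = 61.5·log₁₀[(Kₒ + α·Naₒ)/(Kᵢ + α·Naᵢ)].
10^(Vm/61.5) = 10^(-49.0/61.5) = 0.15968
So 0.15968·(Kᵢ + α·Naᵢ) = Kₒ + α·Naₒ → α = (0.15968·138.0 − 2.88) / (148.0 − 0.15968·12.2)
α = (22.04 − 2.88) / (148.0 − 1.948) = 19.16/146.1 = 0.1312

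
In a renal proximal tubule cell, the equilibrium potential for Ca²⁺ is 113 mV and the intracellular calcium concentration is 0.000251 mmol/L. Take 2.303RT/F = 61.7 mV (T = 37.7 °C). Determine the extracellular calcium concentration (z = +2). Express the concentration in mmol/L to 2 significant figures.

Nernst: E = (61.7/2) · log₁₀([out]/[in]), so log₁₀([out]/[in]) = 113.0 × 2 / 61.7 = 3.6629.
[out]/[in] = 10^(3.6629) = 4601.
[out] = 4601 × 0.000251 = 1.155 mmol/L.

1.2 mmol/L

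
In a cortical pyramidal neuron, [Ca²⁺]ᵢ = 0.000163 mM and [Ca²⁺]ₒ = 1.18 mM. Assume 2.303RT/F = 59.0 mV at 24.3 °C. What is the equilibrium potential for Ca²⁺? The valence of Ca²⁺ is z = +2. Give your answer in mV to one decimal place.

E = (59.0/z) · log₁₀([Ca²⁺]_out/[Ca²⁺]_in) with z = +2.
= (59.0/2) · log₁₀(1.18/0.000163) = 29.50 · log₁₀(7239)
= 29.50 · (3.8597) = 113.86 mV

113.9 mV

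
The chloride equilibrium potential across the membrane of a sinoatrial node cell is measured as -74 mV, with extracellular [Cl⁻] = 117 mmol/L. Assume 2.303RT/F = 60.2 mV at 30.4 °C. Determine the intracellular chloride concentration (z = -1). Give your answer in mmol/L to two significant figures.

6.9 mmol/L

Nernst: E = (60.2/-1) · log₁₀([out]/[in]), so log₁₀([out]/[in]) = -74.0 × -1 / 60.2 = 1.2292.
[out]/[in] = 10^(1.2292) = 16.95.
[in] = 117 / 16.95 = 6.902 mmol/L.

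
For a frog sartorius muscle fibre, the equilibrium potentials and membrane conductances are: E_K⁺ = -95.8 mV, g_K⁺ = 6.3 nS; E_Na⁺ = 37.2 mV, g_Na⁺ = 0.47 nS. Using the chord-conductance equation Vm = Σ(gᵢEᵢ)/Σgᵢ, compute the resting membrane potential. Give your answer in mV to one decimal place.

Σ gᵢEᵢ = 6.3·(-95.8) + 0.47·(37.2) = -586.06
Σ gᵢ = 6.3 + 0.47 = 6.77
Vm = -586.06 / 6.77 = -86.57 mV

-86.6 mV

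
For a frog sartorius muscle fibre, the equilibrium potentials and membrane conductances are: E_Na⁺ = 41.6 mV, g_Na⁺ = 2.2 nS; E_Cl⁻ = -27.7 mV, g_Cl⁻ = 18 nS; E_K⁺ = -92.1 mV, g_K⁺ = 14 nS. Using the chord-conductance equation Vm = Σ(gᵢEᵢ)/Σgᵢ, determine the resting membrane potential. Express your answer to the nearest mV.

-50 mV

Σ gᵢEᵢ = 2.2·(41.6) + 18·(-27.7) + 14·(-92.1) = -1696.48
Σ gᵢ = 2.2 + 18 + 14 = 34.2
Vm = -1696.48 / 34.2 = -49.60 mV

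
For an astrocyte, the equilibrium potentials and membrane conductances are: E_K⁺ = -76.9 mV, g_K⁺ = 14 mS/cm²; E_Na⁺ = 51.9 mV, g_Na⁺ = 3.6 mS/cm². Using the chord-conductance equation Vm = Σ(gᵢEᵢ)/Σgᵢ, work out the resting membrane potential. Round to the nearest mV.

Σ gᵢEᵢ = 14·(-76.9) + 3.6·(51.9) = -889.76
Σ gᵢ = 14 + 3.6 = 17.6
Vm = -889.76 / 17.6 = -50.55 mV

-51 mV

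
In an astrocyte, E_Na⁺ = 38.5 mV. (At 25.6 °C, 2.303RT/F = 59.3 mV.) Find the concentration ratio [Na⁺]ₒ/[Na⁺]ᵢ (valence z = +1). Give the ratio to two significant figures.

log₁₀([out]/[in]) = E·z/(59.3) = 38.5 × 1 / 59.3 = 0.6492
[out]/[in] = 10^(0.6492) = 4.459

4.5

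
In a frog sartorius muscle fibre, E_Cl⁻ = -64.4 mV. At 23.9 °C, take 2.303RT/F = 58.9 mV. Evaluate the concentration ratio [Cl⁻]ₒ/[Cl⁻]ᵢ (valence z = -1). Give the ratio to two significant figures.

log₁₀([out]/[in]) = E·z/(58.9) = -64.4 × -1 / 58.9 = 1.0934
[out]/[in] = 10^(1.0934) = 12.4

12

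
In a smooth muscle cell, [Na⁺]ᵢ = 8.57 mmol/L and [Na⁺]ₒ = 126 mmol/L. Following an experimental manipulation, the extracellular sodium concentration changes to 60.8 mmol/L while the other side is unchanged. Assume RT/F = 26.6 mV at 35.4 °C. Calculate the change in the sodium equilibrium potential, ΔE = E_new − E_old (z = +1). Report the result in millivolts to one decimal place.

-19.4 mV

E_old = (26.6/1)·ln(126/8.57) = 71.50 mV
E_new = (26.6/1)·ln(60.8/8.57) = 52.12 mV
ΔE = 52.12 − (71.50) = -19.38 mV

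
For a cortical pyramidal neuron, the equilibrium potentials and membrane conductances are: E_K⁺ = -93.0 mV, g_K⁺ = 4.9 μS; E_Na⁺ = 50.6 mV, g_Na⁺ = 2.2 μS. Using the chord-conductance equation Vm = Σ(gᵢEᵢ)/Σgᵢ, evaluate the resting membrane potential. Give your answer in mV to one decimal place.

-48.5 mV

Σ gᵢEᵢ = 4.9·(-93.0) + 2.2·(50.6) = -344.38
Σ gᵢ = 4.9 + 2.2 = 7.1
Vm = -344.38 / 7.1 = -48.50 mV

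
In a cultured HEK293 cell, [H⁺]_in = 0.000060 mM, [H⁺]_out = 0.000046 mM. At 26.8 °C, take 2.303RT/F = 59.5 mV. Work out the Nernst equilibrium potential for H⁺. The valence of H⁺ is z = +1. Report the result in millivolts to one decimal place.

-6.9 mV

E = (59.5/z) · log₁₀([H⁺]_out/[H⁺]_in) with z = +1.
= (59.5/1) · log₁₀(0.000046/0.000060) = 59.50 · log₁₀(0.7667)
= 59.50 · (-0.1154) = -6.87 mV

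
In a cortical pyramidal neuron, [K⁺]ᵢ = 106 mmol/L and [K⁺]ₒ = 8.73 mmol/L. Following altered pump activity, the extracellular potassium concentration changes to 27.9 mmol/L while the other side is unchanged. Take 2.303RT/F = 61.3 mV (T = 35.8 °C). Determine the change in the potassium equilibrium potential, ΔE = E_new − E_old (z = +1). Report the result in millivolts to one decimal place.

30.9 mV

E_old = (61.3/1)·log₁₀(8.73/106) = -66.47 mV
E_new = (61.3/1)·log₁₀(27.9/106) = -35.54 mV
ΔE = -35.54 − (-66.47) = 30.93 mV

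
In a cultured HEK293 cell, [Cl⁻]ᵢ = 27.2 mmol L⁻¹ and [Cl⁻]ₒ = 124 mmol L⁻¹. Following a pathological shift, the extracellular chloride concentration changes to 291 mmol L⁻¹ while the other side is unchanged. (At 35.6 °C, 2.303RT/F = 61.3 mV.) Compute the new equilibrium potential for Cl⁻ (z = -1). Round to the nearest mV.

After the shift: [Cl⁻]_out = 291, [Cl⁻]_in = 27.2 mmol L⁻¹.
E_new = (61.3/-1)·log₁₀(291/27.2) = -61.30 · (1.0293) = -63.10 mV

-63 mV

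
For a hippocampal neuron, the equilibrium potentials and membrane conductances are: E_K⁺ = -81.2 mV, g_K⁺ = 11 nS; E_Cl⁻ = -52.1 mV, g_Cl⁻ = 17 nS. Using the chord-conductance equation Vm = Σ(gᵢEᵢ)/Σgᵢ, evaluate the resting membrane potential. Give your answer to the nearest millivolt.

-64 mV

Σ gᵢEᵢ = 11·(-81.2) + 17·(-52.1) = -1778.90
Σ gᵢ = 11 + 17 = 28
Vm = -1778.90 / 28 = -63.53 mV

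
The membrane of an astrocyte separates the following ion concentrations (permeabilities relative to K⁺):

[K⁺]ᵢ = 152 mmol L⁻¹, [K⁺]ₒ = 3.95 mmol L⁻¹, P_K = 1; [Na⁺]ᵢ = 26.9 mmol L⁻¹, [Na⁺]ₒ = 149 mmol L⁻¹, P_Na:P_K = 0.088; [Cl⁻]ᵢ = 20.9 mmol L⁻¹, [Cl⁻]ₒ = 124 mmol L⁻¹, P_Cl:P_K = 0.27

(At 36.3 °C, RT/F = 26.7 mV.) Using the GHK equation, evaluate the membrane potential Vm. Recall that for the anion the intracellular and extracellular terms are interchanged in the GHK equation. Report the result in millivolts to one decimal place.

-56.4 mV

Vm = 26.7 · ln[(Σ P·[cation]ₒ + Σ P·[anion]ᵢ) / (Σ P·[cation]ᵢ + Σ P·[anion]ₒ)]
Numerator = 1×3.95 + 0.088×149 + 0.27×20.9 = 22.71
Denominator = 1×152 + 0.088×26.9 + 0.27×124 = 187.8
Vm = 26.7 · ln(0.12087) = 26.7 × (-2.1130) = -56.42 mV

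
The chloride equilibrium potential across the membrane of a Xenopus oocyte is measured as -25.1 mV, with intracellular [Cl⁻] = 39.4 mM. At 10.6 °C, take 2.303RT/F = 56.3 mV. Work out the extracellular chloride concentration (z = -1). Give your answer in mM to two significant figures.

Nernst: E = (56.3/-1) · log₁₀([out]/[in]), so log₁₀([out]/[in]) = -25.1 × -1 / 56.3 = 0.4458.
[out]/[in] = 10^(0.4458) = 2.791.
[out] = 2.791 × 39.4 = 110 mM.

110 mM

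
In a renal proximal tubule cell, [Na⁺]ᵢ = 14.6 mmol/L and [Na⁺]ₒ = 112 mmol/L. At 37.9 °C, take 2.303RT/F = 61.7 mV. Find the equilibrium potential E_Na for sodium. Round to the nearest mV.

E = (61.7/z) · log₁₀([Na⁺]_out/[Na⁺]_in) with z = +1.
= (61.7/1) · log₁₀(112/14.6) = 61.70 · log₁₀(7.671)
= 61.70 · (0.8849) = 54.60 mV

55 mV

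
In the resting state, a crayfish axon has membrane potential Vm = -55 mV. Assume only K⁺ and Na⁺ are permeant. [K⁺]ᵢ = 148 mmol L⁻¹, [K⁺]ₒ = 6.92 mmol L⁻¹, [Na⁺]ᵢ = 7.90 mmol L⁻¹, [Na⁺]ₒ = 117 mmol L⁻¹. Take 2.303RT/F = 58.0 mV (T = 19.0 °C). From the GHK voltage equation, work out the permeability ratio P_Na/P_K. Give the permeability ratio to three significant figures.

0.0840

Let α = P_Na/P_K. GHK: Vm = 58.0·log₁₀[(Kₒ + α·Naₒ)/(Kᵢ + α·Naᵢ)].
10^(Vm/58.0) = 10^(-55.0/58.0) = 0.11265
So 0.11265·(Kᵢ + α·Naᵢ) = Kₒ + α·Naₒ → α = (0.11265·148.0 − 6.92) / (117.0 − 0.11265·7.9)
α = (16.67 − 6.92) / (117.0 − 0.8899) = 9.752/116.1 = 0.08399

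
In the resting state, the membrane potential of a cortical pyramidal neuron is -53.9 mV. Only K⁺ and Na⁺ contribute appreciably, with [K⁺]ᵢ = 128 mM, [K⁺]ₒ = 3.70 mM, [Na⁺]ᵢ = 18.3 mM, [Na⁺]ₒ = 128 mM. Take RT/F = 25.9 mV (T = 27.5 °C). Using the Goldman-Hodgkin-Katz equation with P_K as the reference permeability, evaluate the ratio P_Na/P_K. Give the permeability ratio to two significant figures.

0.098

Let α = P_Na/P_K. GHK: Vm = 25.9·ln[(Kₒ + α·Naₒ)/(Kᵢ + α·Naᵢ)].
e^(Vm/25.9) = e^(-53.9/25.9) = 0.1248
So 0.1248·(Kᵢ + α·Naᵢ) = Kₒ + α·Naₒ → α = (0.1248·128.0 − 3.7) / (128.0 − 0.1248·18.3)
α = (15.97 − 3.7) / (128.0 − 2.284) = 12.27/125.7 = 0.09763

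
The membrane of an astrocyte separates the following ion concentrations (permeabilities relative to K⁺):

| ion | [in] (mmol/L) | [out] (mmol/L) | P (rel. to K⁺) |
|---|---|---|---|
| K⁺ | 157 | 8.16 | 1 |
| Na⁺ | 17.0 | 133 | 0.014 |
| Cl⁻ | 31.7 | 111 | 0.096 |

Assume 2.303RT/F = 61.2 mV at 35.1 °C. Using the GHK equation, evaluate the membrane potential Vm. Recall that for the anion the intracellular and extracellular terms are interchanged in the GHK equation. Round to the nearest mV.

Vm = 61.2 · log₁₀[(Σ P·[cation]ₒ + Σ P·[anion]ᵢ) / (Σ P·[cation]ᵢ + Σ P·[anion]ₒ)]
Numerator = 1×8.16 + 0.014×133 + 0.096×31.7 = 13.07
Denominator = 1×157 + 0.014×17.0 + 0.096×111 = 167.9
Vm = 61.2 · log₁₀(0.077818) = 61.2 × (-1.1089) = -67.87 mV

-68 mV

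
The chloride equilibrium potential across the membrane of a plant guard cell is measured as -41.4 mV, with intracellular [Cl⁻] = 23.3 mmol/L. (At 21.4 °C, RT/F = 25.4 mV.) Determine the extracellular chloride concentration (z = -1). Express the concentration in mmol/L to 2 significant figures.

Nernst: E = (25.4/-1) · ln([out]/[in]), so ln([out]/[in]) = -41.4 × -1 / 25.4 = 1.6299.
[out]/[in] = e^(1.6299) = 5.103.
[out] = 5.103 × 23.3 = 118.9 mmol/L.

120 mmol/L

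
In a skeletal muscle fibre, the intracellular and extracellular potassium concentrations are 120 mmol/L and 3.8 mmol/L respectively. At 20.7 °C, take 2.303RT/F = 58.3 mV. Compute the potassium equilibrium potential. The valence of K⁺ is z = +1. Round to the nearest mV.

-87 mV

E = (58.3/z) · log₁₀([K⁺]_out/[K⁺]_in) with z = +1.
= (58.3/1) · log₁₀(3.8/120) = 58.30 · log₁₀(0.03167)
= 58.30 · (-1.4994) = -87.41 mV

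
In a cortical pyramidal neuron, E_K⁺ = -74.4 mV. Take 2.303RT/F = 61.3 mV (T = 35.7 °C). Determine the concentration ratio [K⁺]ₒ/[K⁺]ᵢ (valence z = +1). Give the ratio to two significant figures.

log₁₀([out]/[in]) = E·z/(61.3) = -74.4 × 1 / 61.3 = -1.2137
[out]/[in] = 10^(-1.2137) = 0.06114

0.061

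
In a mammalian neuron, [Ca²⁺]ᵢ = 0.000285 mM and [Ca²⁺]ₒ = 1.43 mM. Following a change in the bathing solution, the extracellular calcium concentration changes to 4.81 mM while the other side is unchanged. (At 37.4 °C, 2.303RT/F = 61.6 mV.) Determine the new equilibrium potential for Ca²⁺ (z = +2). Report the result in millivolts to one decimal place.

After the shift: [Ca²⁺]_out = 4.81, [Ca²⁺]_in = 0.000285 mM.
E_new = (61.6/2)·log₁₀(4.81/0.000285) = 30.80 · (4.2273) = 130.20 mV

130.2 mV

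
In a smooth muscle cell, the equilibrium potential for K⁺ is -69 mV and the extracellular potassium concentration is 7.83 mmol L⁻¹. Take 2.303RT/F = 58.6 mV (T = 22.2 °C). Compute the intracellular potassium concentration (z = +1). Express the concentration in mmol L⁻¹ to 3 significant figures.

118 mmol L⁻¹

Nernst: E = (58.6/1) · log₁₀([out]/[in]), so log₁₀([out]/[in]) = -69.0 × 1 / 58.6 = -1.1775.
[out]/[in] = 10^(-1.1775) = 0.06645.
[in] = 7.83 / 0.06645 = 117.8 mmol L⁻¹.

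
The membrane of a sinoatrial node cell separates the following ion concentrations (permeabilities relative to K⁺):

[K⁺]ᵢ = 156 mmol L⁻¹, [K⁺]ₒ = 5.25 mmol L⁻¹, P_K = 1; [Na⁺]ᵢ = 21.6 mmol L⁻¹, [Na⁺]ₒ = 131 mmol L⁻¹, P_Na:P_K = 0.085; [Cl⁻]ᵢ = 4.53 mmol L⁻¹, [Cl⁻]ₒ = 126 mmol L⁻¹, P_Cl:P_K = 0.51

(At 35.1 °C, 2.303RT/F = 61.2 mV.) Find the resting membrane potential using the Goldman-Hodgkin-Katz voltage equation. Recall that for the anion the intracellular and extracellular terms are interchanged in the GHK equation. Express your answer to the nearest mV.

Vm = 61.2 · log₁₀[(Σ P·[cation]ₒ + Σ P·[anion]ᵢ) / (Σ P·[cation]ᵢ + Σ P·[anion]ₒ)]
Numerator = 1×5.25 + 0.085×131 + 0.51×4.53 = 18.7
Denominator = 1×156 + 0.085×21.6 + 0.51×126 = 222.1
Vm = 61.2 · log₁₀(0.084177) = 61.2 × (-1.0748) = -65.78 mV

-66 mV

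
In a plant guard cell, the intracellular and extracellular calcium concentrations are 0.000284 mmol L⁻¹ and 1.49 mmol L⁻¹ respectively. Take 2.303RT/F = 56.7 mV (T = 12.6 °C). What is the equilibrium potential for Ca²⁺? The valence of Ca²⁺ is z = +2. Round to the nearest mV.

E = (56.7/z) · log₁₀([Ca²⁺]_out/[Ca²⁺]_in) with z = +2.
= (56.7/2) · log₁₀(1.49/0.000284) = 28.35 · log₁₀(5246)
= 28.35 · (3.7199) = 105.46 mV

105 mV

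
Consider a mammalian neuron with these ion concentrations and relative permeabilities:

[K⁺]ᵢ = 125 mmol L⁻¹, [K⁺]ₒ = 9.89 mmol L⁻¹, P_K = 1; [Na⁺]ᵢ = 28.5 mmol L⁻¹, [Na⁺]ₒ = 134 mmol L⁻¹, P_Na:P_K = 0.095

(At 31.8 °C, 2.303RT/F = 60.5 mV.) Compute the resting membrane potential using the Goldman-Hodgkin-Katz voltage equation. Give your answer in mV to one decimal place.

Vm = 60.5 · log₁₀[(Σ P·[cation]ₒ + Σ P·[anion]ᵢ) / (Σ P·[cation]ᵢ + Σ P·[anion]ₒ)]
Numerator = 1×9.89 + 0.095×134 = 22.62
Denominator = 1×125 + 0.095×28.5 = 127.7
Vm = 60.5 · log₁₀(0.17712) = 60.5 × (-0.7517) = -45.48 mV

-45.5 mV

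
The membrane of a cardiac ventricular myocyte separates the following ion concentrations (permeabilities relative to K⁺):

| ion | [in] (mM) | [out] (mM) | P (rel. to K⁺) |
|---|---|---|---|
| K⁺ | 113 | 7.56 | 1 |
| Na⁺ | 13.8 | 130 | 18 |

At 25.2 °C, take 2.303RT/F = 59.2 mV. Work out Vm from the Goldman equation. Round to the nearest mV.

48 mV

Vm = 59.2 · log₁₀[(Σ P·[cation]ₒ + Σ P·[anion]ᵢ) / (Σ P·[cation]ᵢ + Σ P·[anion]ₒ)]
Numerator = 1×7.56 + 18×130 = 2348
Denominator = 1×113 + 18×13.8 = 361.4
Vm = 59.2 · log₁₀(6.4957) = 59.2 × (0.8126) = 48.11 mV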